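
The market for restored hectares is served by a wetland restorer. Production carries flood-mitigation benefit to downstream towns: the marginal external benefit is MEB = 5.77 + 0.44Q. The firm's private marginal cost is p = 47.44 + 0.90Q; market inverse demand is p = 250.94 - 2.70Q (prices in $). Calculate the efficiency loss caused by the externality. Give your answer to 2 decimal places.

DWL = $148.57

Market equilibrium (private): 47.44 + 0.90Q = 250.94 - 2.70Q → Q_m = 56.5278.
Social marginal cost = private MC − MEB = 41.67 + 0.46Q.
Set SMC = demand: 41.67 + 0.46Q = 250.94 - 2.70Q → Q* = 66.2247.
The loss is the area between SMC and demand from Q* to Q_m; with linear curves that's a triangle of height MEB(Q_m).
DWL = ½ × 9.6969 × 30.6422 = 148.5672.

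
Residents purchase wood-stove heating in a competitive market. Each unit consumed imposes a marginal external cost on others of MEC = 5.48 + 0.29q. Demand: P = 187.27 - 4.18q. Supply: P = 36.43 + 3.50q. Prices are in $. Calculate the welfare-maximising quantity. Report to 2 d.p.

Social marginal benefit = demand − MEC = 181.79 - 4.47q.
Set SMB = MC: 181.79 - 4.47q = 36.43 + 3.50q → q* = 18.2384.

q* = 18.24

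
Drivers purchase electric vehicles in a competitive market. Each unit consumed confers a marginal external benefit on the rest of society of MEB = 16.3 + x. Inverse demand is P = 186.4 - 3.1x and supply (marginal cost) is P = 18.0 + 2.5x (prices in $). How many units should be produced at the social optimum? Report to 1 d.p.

x* = 40.2

Social marginal benefit = demand + MEB = 202.7 - 2.1x.
Set SMB = MC: 202.7 - 2.1x = 18.0 + 2.5x → x* = 40.1522.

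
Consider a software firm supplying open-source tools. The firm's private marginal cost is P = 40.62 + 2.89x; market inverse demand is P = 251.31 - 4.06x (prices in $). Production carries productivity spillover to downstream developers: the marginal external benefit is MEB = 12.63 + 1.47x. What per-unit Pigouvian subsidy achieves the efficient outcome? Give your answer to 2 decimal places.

Social marginal cost = private MC − MEB = 27.99 + 1.42x.
Set SMC = demand: 27.99 + 1.42x = 251.31 - 4.06x → x* = 40.7518.
The Pigouvian subsidy equals MEB at x*: 12.63 + 1.47×40.7518 = 72.5351.

subsidy = $72.54 per unit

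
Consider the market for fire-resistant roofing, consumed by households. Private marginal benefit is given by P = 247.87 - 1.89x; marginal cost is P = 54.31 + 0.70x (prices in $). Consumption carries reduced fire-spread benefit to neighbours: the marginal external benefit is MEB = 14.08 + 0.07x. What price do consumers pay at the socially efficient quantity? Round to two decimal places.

Social marginal benefit = demand + MEB = 261.95 - 1.82x.
Set SMB = MC: 261.95 - 1.82x = 54.31 + 0.70x → x* = 82.3968.
Consumer price on the demand curve at x*: 247.87 − 1.89×82.3968 = 92.1400.

P = $92.14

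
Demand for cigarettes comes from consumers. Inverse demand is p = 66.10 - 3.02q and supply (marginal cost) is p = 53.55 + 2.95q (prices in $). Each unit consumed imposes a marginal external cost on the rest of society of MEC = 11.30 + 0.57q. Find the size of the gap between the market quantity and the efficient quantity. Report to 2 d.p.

1.91 units

Market equilibrium (private): 53.55 + 2.95q = 66.10 - 3.02q → q_m = 2.1022.
Social marginal benefit = demand − MEC = 54.80 - 3.59q.
Set SMB = MC: 54.80 - 3.59q = 53.55 + 2.95q → q* = 0.1911.
Gap = |2.1022 − 0.1911| = 1.9111.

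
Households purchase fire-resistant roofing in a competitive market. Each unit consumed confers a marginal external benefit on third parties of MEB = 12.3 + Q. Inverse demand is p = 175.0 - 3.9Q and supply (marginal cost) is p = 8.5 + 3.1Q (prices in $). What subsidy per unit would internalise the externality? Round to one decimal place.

subsidy = $42.1 per unit

Social marginal benefit = demand + MEB = 187.3 - 2.9Q.
Set SMB = MC: 187.3 - 2.9Q = 8.5 + 3.1Q → Q* = 29.8000.
The Pigouvian subsidy equals MEB at Q*: 12.3 + 1.0×29.8000 = 42.1000.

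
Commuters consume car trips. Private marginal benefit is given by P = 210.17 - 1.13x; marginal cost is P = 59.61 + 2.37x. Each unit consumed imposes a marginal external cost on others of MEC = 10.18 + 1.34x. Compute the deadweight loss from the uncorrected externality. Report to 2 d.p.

DWL = 475.20

Market equilibrium (private): 59.61 + 2.37x = 210.17 - 1.13x → x_m = 43.0171.
Social marginal benefit = demand − MEC = 199.99 - 2.47x.
Set SMB = MC: 199.99 - 2.47x = 59.61 + 2.37x → x* = 29.0041.
Between x* and x_m the wedge MC − SMB runs linearly from 0 to MEC(x_m), so the loss is a triangle.
DWL = ½ × 14.0130 × 67.8230 = 475.2018.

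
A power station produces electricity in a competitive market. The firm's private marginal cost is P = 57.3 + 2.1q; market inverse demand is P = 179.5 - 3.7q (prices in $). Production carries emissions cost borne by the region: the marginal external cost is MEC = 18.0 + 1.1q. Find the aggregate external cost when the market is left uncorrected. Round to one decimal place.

$623.4

Market equilibrium (private): 57.3 + 2.1q = 179.5 - 3.7q → q_m = 21.0690.
Total external cost = ∫₀^{q_m} (18.0 + 1.1q) dq = 18.0×21.0690 + ½×1.1×21.0690² = 623.3885.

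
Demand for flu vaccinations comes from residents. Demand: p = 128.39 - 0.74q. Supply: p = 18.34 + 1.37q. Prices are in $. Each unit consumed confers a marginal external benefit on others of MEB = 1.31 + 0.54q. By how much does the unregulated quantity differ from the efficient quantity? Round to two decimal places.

18.77 units

Market equilibrium (private): 18.34 + 1.37q = 128.39 - 0.74q → q_m = 52.1564.
Social marginal benefit = demand + MEB = 129.70 - 0.20q.
Set SMB = MC: 129.70 - 0.20q = 18.34 + 1.37q → q* = 70.9299.
Gap = |52.1564 − 70.9299| = 18.7735.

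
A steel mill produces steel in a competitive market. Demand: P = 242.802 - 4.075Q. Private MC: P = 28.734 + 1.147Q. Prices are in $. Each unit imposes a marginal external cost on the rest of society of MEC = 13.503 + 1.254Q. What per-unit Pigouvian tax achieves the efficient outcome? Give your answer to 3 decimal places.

tax = $52.340 per unit

Social marginal cost = private MC + MEC = 42.237 + 2.401Q.
Set SMC = demand: 42.237 + 2.401Q = 242.802 - 4.075Q → Q* = 30.9705.
The Pigouvian tax equals MEC at Q*: 13.503 + 1.254×30.9705 = 52.3400.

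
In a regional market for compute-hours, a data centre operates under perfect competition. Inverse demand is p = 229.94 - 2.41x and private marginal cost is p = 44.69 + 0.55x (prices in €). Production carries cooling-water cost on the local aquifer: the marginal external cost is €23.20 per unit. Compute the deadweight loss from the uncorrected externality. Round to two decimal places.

DWL = €90.92

Market equilibrium (private): 44.69 + 0.55x = 229.94 - 2.41x → x_m = 62.5845.
Social marginal cost = private MC + MEC = 67.89 + 0.55x.
Set SMC = demand: 67.89 + 0.55x = 229.94 - 2.41x → x* = 54.7466.
The loss is the area between SMC and demand from x* to x_m; with linear curves that's a triangle of height MEC(x_m).
DWL = ½ × 7.8379 × 23.2000 = 90.9196.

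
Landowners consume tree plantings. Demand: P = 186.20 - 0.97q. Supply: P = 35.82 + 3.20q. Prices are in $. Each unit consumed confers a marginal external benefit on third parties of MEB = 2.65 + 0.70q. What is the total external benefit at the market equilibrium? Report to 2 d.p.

$550.74

Market equilibrium (private): 35.82 + 3.20q = 186.20 - 0.97q → q_m = 36.0624.
Total external benefit = ∫₀^{q_m} (2.65 + 0.70q) dq = 2.65×36.0624 + ½×0.70×36.0624² = 550.7392.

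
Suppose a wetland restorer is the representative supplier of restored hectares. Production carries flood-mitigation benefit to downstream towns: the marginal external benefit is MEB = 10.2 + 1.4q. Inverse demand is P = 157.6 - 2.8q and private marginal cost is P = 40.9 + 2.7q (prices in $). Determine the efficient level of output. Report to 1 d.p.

Social marginal cost = private MC − MEB = 30.7 + 1.3q.
Set SMC = demand: 30.7 + 1.3q = 157.6 - 2.8q → q* = 30.9512.

q* = 31.0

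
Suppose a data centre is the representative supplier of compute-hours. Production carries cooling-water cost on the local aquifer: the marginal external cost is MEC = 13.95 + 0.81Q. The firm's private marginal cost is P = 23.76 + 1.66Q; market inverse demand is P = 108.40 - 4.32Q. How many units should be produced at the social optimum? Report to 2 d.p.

Q* = 10.41

Social marginal cost = private MC + MEC = 37.71 + 2.47Q.
Set SMC = demand: 37.71 + 2.47Q = 108.40 - 4.32Q → Q* = 10.4109.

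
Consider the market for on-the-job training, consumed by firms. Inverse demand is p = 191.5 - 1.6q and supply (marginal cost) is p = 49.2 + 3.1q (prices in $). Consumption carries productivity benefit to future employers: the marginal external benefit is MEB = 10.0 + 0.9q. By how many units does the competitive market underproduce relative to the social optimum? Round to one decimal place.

Market equilibrium (private): 49.2 + 3.1q = 191.5 - 1.6q → q_m = 30.2766.
Social marginal benefit = demand + MEB = 201.5 - 0.7q.
Set SMB = MC: 201.5 - 0.7q = 49.2 + 3.1q → q* = 40.0789.
Gap = |30.2766 − 40.0789| = 9.8023.

9.8 units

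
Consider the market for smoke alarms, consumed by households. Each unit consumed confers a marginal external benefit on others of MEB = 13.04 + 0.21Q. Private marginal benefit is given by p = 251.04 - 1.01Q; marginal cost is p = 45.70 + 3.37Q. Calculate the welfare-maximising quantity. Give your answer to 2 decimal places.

Social marginal benefit = demand + MEB = 264.08 - 0.80Q.
Set SMB = MC: 264.08 - 0.80Q = 45.70 + 3.37Q → Q* = 52.3693.

Q* = 52.37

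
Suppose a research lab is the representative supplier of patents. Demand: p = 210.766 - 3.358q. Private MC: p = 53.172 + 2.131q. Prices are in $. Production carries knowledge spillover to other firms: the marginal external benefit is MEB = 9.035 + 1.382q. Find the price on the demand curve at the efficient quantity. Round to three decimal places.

Social marginal cost = private MC − MEB = 44.137 + 0.749q.
Set SMC = demand: 44.137 + 0.749q = 210.766 - 3.358q → q* = 40.5720.
Consumer price on the demand curve at q*: 210.766 − 3.358×40.5720 = 74.5252.

P = $74.525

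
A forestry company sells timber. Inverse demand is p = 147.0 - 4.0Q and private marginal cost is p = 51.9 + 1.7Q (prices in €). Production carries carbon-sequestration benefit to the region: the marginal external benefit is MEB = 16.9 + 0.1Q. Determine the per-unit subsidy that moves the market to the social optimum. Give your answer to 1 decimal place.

subsidy = €18.9 per unit

Social marginal cost = private MC − MEB = 35.0 + 1.6Q.
Set SMC = demand: 35.0 + 1.6Q = 147.0 - 4.0Q → Q* = 20.0000.
The Pigouvian subsidy equals MEB at Q*: 16.9 + 0.1×20.0000 = 18.9000.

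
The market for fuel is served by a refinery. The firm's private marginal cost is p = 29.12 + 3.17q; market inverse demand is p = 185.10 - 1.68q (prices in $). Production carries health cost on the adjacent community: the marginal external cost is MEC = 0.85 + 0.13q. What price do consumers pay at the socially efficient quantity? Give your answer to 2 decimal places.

P = $132.77

Social marginal cost = private MC + MEC = 29.97 + 3.30q.
Set SMC = demand: 29.97 + 3.30q = 185.10 - 1.68q → q* = 31.1506.
Consumer price on the demand curve at q*: 185.10 − 1.68×31.1506 = 132.7670.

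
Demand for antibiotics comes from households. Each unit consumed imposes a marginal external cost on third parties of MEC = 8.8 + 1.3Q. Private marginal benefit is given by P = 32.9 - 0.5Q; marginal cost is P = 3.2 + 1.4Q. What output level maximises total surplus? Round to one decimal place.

Q* = 6.5

Social marginal benefit = demand − MEC = 24.1 - 1.8Q.
Set SMB = MC: 24.1 - 1.8Q = 3.2 + 1.4Q → Q* = 6.5313.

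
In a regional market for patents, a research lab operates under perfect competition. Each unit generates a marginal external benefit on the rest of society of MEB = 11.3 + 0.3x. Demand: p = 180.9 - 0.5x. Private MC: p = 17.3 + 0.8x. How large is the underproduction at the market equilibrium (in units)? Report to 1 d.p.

Market equilibrium (private): 17.3 + 0.8x = 180.9 - 0.5x → x_m = 125.8462.
Social marginal cost = private MC − MEB = 6.0 + 0.5x.
Set SMC = demand: 6.0 + 0.5x = 180.9 - 0.5x → x* = 174.9000.
Gap = |125.8462 − 174.9000| = 49.0538.

49.1 units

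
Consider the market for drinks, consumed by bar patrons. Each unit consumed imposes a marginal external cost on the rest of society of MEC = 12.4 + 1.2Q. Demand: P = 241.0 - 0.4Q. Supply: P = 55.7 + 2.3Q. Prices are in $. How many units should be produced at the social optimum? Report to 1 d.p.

Q* = 44.3

Social marginal benefit = demand − MEC = 228.6 - 1.6Q.
Set SMB = MC: 228.6 - 1.6Q = 55.7 + 2.3Q → Q* = 44.3333.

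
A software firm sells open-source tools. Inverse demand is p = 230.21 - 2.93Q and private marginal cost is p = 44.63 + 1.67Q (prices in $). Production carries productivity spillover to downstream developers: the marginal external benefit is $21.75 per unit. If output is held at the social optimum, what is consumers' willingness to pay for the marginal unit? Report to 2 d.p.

Social marginal cost = private MC − MEB = 22.88 + 1.67Q.
Set SMC = demand: 22.88 + 1.67Q = 230.21 - 2.93Q → Q* = 45.0717.
Consumer price on the demand curve at Q*: 230.21 − 2.93×45.0717 = 98.1499.

P = $98.15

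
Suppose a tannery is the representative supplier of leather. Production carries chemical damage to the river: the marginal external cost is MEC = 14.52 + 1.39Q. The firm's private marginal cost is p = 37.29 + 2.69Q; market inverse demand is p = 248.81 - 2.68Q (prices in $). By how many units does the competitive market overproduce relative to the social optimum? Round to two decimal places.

Market equilibrium (private): 37.29 + 2.69Q = 248.81 - 2.68Q → Q_m = 39.3892.
Social marginal cost = private MC + MEC = 51.81 + 4.08Q.
Set SMC = demand: 51.81 + 4.08Q = 248.81 - 2.68Q → Q* = 29.1420.
Gap = |39.3892 − 29.1420| = 10.2472.

10.25 units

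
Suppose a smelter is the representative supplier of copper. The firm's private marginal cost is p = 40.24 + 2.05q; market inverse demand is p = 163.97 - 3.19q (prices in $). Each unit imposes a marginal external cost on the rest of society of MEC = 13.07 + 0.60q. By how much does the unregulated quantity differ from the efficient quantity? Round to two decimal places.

Market equilibrium (private): 40.24 + 2.05q = 163.97 - 3.19q → q_m = 23.6126.
Social marginal cost = private MC + MEC = 53.31 + 2.65q.
Set SMC = demand: 53.31 + 2.65q = 163.97 - 3.19q → q* = 18.9486.
Gap = |23.6126 − 18.9486| = 4.6640.

4.66 units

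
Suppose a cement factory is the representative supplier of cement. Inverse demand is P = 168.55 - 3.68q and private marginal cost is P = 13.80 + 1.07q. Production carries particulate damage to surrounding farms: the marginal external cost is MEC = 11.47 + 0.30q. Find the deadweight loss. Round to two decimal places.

Market equilibrium (private): 13.80 + 1.07q = 168.55 - 3.68q → q_m = 32.5789.
Social marginal cost = private MC + MEC = 25.27 + 1.37q.
Set SMC = demand: 25.27 + 1.37q = 168.55 - 3.68q → q* = 28.3723.
Between q* and q_m the wedge SMC − demand runs linearly from 0 to MEC(q_m), so the loss is a triangle.
DWL = ½ × 4.2066 × 21.2437 = 44.6819.

DWL = 44.68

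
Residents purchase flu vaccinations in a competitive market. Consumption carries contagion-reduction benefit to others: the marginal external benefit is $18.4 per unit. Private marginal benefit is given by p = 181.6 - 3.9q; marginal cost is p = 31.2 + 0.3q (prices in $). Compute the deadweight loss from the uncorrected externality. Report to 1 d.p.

Market equilibrium (private): 31.2 + 0.3q = 181.6 - 3.9q → q_m = 35.8095.
Social marginal benefit = demand + MEB = 200.0 - 3.9q.
Set SMB = MC: 200.0 - 3.9q = 31.2 + 0.3q → q* = 40.1905.
Between q* and q_m the wedge SMB − MC runs linearly from 0 to MEB(q_m), so the loss is a triangle.
DWL = ½ × 4.3810 × 18.4000 = 40.3052.

DWL = $40.3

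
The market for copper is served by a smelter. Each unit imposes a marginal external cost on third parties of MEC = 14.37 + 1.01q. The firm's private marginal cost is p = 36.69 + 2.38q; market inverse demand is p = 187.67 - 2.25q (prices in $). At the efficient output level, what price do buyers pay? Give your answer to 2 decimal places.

P = $133.17

Social marginal cost = private MC + MEC = 51.06 + 3.39q.
Set SMC = demand: 51.06 + 3.39q = 187.67 - 2.25q → q* = 24.2216.
Consumer price on the demand curve at q*: 187.67 − 2.25×24.2216 = 133.1714.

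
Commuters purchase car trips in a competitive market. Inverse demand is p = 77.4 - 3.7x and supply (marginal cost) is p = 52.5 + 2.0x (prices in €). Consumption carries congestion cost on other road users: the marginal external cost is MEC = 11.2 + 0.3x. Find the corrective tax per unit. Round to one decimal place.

tax = €11.9 per unit

Social marginal benefit = demand − MEC = 66.2 - 4.0x.
Set SMB = MC: 66.2 - 4.0x = 52.5 + 2.0x → x* = 2.2833.
The Pigouvian tax equals MEC at x*: 11.2 + 0.3×2.2833 = 11.8850.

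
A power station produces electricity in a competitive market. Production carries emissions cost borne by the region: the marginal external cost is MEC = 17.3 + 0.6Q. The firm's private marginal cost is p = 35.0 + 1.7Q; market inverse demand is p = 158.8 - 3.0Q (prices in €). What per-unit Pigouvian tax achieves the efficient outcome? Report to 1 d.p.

Social marginal cost = private MC + MEC = 52.3 + 2.3Q.
Set SMC = demand: 52.3 + 2.3Q = 158.8 - 3.0Q → Q* = 20.0943.
The Pigouvian tax equals MEC at Q*: 17.3 + 0.6×20.0943 = 29.3566.

tax = €29.4 per unit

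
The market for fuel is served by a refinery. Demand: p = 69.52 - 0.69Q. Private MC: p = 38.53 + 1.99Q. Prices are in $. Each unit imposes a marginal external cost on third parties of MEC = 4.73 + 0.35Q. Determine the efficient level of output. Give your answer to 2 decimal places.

Q* = 8.67

Social marginal cost = private MC + MEC = 43.26 + 2.34Q.
Set SMC = demand: 43.26 + 2.34Q = 69.52 - 0.69Q → Q* = 8.6667.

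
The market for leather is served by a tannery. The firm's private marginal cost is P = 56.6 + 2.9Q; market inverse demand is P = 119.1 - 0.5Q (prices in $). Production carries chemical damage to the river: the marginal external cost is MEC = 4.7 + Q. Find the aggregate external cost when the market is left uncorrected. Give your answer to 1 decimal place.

Market equilibrium (private): 56.6 + 2.9Q = 119.1 - 0.5Q → Q_m = 18.3824.
Total external cost = ∫₀^{Q_m} (4.7 + 1.0Q) dQ = 4.7×18.3824 + ½×1.0×18.3824² = 255.3536.

$255.4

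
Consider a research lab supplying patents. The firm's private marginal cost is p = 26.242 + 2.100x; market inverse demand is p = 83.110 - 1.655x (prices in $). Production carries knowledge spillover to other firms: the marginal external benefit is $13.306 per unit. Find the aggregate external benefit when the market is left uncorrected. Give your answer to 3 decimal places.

$201.514

Market equilibrium (private): 26.242 + 2.100x = 83.110 - 1.655x → x_m = 15.1446.
Total external benefit = MEB × x_m = 13.306 × 15.1446 = 201.5140.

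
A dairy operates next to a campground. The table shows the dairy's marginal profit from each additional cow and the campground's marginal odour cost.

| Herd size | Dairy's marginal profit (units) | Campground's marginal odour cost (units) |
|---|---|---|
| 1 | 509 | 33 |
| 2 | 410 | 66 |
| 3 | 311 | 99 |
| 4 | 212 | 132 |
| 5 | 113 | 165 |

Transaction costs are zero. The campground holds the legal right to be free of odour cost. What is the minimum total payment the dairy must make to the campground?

330

Efficient level: marginal profit ≥ marginal odour cost through level 4, so k* = 4.
With the campground holding the right, the dairy must at least compensate total damage at k*: 33 + 66 + 99 + 132 = 330.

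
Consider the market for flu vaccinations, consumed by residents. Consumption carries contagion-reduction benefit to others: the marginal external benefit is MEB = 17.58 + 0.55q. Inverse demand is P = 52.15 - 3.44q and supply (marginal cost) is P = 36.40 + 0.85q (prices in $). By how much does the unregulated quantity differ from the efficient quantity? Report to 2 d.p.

5.24 units

Market equilibrium (private): 36.40 + 0.85q = 52.15 - 3.44q → q_m = 3.6713.
Social marginal benefit = demand + MEB = 69.73 - 2.89q.
Set SMB = MC: 69.73 - 2.89q = 36.40 + 0.85q → q* = 8.9118.
Gap = |3.6713 − 8.9118| = 5.2405.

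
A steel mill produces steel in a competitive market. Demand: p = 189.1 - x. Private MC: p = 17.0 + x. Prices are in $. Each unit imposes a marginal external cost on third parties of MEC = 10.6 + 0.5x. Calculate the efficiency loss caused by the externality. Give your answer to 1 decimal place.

DWL = $575.1

Market equilibrium (private): 17.0 + x = 189.1 - x → x_m = 86.0500.
Social marginal cost = private MC + MEC = 27.6 + 1.5x.
Set SMC = demand: 27.6 + 1.5x = 189.1 - x → x* = 64.6000.
The loss is the area between SMC and demand from x* to x_m; with linear curves that's a triangle of height MEC(x_m).
DWL = ½ × 21.4500 × 53.6250 = 575.1281.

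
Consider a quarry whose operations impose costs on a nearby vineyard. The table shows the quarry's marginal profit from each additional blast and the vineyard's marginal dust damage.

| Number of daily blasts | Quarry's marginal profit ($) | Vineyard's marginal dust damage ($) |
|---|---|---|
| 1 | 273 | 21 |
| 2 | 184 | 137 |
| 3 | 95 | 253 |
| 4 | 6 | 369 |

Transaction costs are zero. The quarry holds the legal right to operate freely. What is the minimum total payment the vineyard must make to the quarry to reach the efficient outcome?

Left alone the quarry would choose level 4 (marginal profit stays positive).
Efficient level: k* = 2 (marginal profit ≥ marginal dust damage through 2).
The vineyard must at least cover the quarry's forgone profit from cutting 4→2: 95 + 6 = 101.

$101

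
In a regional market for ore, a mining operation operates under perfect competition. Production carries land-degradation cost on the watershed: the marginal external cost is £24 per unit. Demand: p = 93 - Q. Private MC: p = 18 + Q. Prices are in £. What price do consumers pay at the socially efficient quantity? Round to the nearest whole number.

Social marginal cost = private MC + MEC = 42 + Q.
Set SMC = demand: 42 + Q = 93 - Q → Q* = 25.5000.
Consumer price on the demand curve at Q*: 93 − 1×25.5000 = 67.5000.

P = £68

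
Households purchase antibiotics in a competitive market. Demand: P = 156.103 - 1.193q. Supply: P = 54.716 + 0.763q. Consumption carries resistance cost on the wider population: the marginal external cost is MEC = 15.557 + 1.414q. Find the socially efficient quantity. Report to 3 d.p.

q* = 25.469

Social marginal benefit = demand − MEC = 140.546 - 2.607q.
Set SMB = MC: 140.546 - 2.607q = 54.716 + 0.763q → q* = 25.4688.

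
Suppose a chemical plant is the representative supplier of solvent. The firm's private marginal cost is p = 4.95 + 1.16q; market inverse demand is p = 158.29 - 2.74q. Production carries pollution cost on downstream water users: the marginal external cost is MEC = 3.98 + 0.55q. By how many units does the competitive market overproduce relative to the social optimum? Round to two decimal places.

Market equilibrium (private): 4.95 + 1.16q = 158.29 - 2.74q → q_m = 39.3179.
Social marginal cost = private MC + MEC = 8.93 + 1.71q.
Set SMC = demand: 8.93 + 1.71q = 158.29 - 2.74q → q* = 33.5640.
Gap = |39.3179 − 33.5640| = 5.7539.

5.75 units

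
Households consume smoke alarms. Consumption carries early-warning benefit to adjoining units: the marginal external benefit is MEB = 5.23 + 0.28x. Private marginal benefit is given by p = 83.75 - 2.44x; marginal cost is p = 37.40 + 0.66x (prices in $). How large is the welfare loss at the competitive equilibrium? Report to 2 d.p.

Market equilibrium (private): 37.40 + 0.66x = 83.75 - 2.44x → x_m = 14.9516.
Social marginal benefit = demand + MEB = 88.98 - 2.16x.
Set SMB = MC: 88.98 - 2.16x = 37.40 + 0.66x → x* = 18.2908.
Between x* and x_m the wedge SMB − MC runs linearly from 0 to MEB(x_m), so the loss is a triangle.
DWL = ½ × 3.3392 × 9.4165 = 15.7218.

DWL = $15.72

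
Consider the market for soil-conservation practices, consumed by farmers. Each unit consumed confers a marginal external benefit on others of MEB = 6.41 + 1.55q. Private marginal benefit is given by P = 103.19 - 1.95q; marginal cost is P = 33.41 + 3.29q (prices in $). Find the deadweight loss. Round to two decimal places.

DWL = $99.15

Market equilibrium (private): 33.41 + 3.29q = 103.19 - 1.95q → q_m = 13.3168.
Social marginal benefit = demand + MEB = 109.60 - 0.40q.
Set SMB = MC: 109.60 - 0.40q = 33.41 + 3.29q → q* = 20.6477.
Height of the DWL triangle at q_m is SMB(q_m) − MC(q_m) = MEB(q_m) = 27.0510.
DWL = ½ × 7.3309 × 27.0510 = 99.1541.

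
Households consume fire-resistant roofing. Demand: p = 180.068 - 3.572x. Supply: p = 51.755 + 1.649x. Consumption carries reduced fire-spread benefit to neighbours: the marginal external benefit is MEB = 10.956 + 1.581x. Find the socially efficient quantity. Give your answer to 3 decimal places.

Social marginal benefit = demand + MEB = 191.024 - 1.991x.
Set SMB = MC: 191.024 - 1.991x = 51.755 + 1.649x → x* = 38.2607.

x* = 38.261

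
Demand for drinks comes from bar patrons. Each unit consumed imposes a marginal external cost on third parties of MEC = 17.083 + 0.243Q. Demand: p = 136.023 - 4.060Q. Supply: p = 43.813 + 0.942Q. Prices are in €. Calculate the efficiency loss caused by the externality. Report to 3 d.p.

DWL = €44.323

Market equilibrium (private): 43.813 + 0.942Q = 136.023 - 4.060Q → Q_m = 18.4346.
Social marginal benefit = demand − MEC = 118.940 - 4.303Q.
Set SMB = MC: 118.940 - 4.303Q = 43.813 + 0.942Q → Q* = 14.3235.
The loss is the area between SMB and MC from Q* to Q_m; with linear curves that's a triangle of height MEC(Q_m).
DWL = ½ × 4.1111 × 21.5626 = 44.3230.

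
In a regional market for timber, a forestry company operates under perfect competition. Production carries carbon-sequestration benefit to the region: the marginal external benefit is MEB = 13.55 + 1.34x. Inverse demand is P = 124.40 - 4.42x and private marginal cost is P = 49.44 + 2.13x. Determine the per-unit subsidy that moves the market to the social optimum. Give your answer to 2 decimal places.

Social marginal cost = private MC − MEB = 35.89 + 0.79x.
Set SMC = demand: 35.89 + 0.79x = 124.40 - 4.42x → x* = 16.9885.
The Pigouvian subsidy equals MEB at x*: 13.55 + 1.34×16.9885 = 36.3146.

subsidy = 36.31 per unit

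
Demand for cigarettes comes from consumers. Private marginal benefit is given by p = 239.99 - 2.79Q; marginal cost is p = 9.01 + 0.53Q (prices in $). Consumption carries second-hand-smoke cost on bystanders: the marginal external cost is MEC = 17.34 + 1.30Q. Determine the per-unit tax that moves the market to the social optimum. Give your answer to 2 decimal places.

tax = $77.46 per unit

Social marginal benefit = demand − MEC = 222.65 - 4.09Q.
Set SMB = MC: 222.65 - 4.09Q = 9.01 + 0.53Q → Q* = 46.2424.
The Pigouvian tax equals MEC at Q*: 17.34 + 1.30×46.2424 = 77.4551.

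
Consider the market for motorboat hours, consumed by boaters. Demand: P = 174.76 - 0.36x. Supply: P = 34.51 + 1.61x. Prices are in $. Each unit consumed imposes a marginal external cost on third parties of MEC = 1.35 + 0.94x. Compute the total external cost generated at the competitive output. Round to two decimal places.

Market equilibrium (private): 34.51 + 1.61x = 174.76 - 0.36x → x_m = 71.1929.
Total external cost = ∫₀^{x_m} (1.35 + 0.94x) dx = 1.35×71.1929 + ½×0.94×71.1929² = 2478.2720.

$2478.27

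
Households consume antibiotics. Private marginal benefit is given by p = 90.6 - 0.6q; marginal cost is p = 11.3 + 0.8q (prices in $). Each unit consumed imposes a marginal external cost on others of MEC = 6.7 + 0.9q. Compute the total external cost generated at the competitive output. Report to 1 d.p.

$1823.3

Market equilibrium (private): 11.3 + 0.8q = 90.6 - 0.6q → q_m = 56.6429.
Total external cost = ∫₀^{q_m} (6.7 + 0.9q) dq = 6.7×56.6429 + ½×0.9×56.6429² = 1823.2956.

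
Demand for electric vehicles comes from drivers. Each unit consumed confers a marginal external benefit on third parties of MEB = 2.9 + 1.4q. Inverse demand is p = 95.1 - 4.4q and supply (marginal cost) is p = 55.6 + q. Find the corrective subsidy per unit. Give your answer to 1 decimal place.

Social marginal benefit = demand + MEB = 98.0 - 3.0q.
Set SMB = MC: 98.0 - 3.0q = 55.6 + q → q* = 10.6000.
The Pigouvian subsidy equals MEB at q*: 2.9 + 1.4×10.6000 = 17.7400.

subsidy = 17.7 per unit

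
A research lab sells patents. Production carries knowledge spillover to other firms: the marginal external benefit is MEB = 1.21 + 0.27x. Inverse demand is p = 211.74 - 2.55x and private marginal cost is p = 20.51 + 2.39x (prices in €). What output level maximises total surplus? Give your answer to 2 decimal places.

x* = 41.21

Social marginal cost = private MC − MEB = 19.30 + 2.12x.
Set SMC = demand: 19.30 + 2.12x = 211.74 - 2.55x → x* = 41.2077.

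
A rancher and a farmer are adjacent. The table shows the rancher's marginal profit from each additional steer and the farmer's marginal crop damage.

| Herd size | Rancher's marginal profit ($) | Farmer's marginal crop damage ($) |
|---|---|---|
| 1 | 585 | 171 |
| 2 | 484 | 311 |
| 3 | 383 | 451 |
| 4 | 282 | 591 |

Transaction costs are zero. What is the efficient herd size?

Bargaining reaches the level where marginal profit last exceeds marginal crop damage.
That holds through level 2 (484 ≥ 311) but not at 3 (383 < 451).

2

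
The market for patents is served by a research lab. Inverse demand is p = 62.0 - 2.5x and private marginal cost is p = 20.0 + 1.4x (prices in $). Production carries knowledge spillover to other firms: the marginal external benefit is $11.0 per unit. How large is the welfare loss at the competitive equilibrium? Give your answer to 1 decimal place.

DWL = $15.5

Market equilibrium (private): 20.0 + 1.4x = 62.0 - 2.5x → x_m = 10.7692.
Social marginal cost = private MC − MEB = 9.0 + 1.4x.
Set SMC = demand: 9.0 + 1.4x = 62.0 - 2.5x → x* = 13.5897.
The welfare-loss triangle has base |x_m − x*| and height MEB(x_m) (the vertical gap between SMC and demand is zero at x* and MEB at x_m).
DWL = ½ × 2.8205 × 11.0000 = 15.5128.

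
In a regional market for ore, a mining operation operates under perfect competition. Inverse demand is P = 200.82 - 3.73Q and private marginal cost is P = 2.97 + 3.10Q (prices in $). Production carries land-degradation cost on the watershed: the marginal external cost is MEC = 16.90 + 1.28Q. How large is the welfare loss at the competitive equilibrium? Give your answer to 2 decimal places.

DWL = $179.64

Market equilibrium (private): 2.97 + 3.10Q = 200.82 - 3.73Q → Q_m = 28.9678.
Social marginal cost = private MC + MEC = 19.87 + 4.38Q.
Set SMC = demand: 19.87 + 4.38Q = 200.82 - 3.73Q → Q* = 22.3120.
Between Q* and Q_m the wedge SMC − demand runs linearly from 0 to MEC(Q_m), so the loss is a triangle.
DWL = ½ × 6.6558 × 53.9788 = 179.6360.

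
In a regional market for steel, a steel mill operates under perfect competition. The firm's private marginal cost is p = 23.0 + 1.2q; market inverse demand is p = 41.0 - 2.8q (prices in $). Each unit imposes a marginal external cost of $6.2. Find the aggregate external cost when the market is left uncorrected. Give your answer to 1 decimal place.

Market equilibrium (private): 23.0 + 1.2q = 41.0 - 2.8q → q_m = 4.5000.
Total external cost = MEC × q_m = 6.2 × 4.5000 = 27.9000.

$27.9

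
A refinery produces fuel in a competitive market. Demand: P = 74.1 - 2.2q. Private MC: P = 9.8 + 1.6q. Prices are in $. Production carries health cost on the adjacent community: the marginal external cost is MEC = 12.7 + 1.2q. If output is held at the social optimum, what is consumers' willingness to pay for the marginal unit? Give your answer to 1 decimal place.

Social marginal cost = private MC + MEC = 22.5 + 2.8q.
Set SMC = demand: 22.5 + 2.8q = 74.1 - 2.2q → q* = 10.3200.
Consumer price on the demand curve at q*: 74.1 − 2.2×10.3200 = 51.3960.

P = $51.4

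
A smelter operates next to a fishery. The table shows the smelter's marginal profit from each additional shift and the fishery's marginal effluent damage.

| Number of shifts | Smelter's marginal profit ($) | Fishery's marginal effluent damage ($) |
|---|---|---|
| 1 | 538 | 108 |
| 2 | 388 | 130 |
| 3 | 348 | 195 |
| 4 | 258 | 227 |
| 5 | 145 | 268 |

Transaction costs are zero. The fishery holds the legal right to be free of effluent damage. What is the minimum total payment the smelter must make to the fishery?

$660

Efficient level: marginal profit ≥ marginal effluent damage through level 4, so k* = 4.
With the fishery holding the right, the smelter must at least compensate total damage at k*: 108 + 130 + 195 + 227 = 660.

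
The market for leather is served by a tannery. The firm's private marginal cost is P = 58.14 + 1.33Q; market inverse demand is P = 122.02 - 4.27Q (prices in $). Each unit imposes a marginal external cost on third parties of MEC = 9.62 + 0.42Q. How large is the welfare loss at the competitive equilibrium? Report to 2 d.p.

Market equilibrium (private): 58.14 + 1.33Q = 122.02 - 4.27Q → Q_m = 11.4071.
Social marginal cost = private MC + MEC = 67.76 + 1.75Q.
Set SMC = demand: 67.76 + 1.75Q = 122.02 - 4.27Q → Q* = 9.0133.
Height of the DWL triangle at Q_m is SMC(Q_m) − demand(Q_m) = MEC(Q_m) = 14.4110.
DWL = ½ × 2.3938 × 14.4110 = 17.2485.

DWL = $17.25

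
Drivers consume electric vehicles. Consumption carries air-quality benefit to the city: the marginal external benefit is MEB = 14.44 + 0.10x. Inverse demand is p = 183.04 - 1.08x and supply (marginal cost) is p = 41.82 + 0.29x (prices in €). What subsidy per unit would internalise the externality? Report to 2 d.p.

subsidy = €26.70 per unit

Social marginal benefit = demand + MEB = 197.48 - 0.98x.
Set SMB = MC: 197.48 - 0.98x = 41.82 + 0.29x → x* = 122.5669.
The Pigouvian subsidy equals MEB at x*: 14.44 + 0.10×122.5669 = 26.6967.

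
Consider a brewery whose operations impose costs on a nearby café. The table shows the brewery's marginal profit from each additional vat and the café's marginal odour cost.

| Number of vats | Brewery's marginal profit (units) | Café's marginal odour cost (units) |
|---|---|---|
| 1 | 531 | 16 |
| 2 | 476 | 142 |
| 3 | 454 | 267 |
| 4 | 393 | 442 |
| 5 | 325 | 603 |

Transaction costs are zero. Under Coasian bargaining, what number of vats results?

3

Bargaining reaches the level where marginal profit last exceeds marginal odour cost.
That holds through level 3 (454 ≥ 267) but not at 4 (393 < 442).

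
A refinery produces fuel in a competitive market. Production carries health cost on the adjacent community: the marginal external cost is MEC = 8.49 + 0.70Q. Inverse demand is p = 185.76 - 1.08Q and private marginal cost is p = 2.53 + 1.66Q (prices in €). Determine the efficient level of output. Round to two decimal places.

Social marginal cost = private MC + MEC = 11.02 + 2.36Q.
Set SMC = demand: 11.02 + 2.36Q = 185.76 - 1.08Q → Q* = 50.7965.

Q* = 50.80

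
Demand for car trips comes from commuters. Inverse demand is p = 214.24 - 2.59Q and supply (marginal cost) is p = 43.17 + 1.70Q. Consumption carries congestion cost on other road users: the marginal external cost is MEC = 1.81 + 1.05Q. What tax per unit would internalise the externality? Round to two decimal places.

tax = 35.09 per unit

Social marginal benefit = demand − MEC = 212.43 - 3.64Q.
Set SMB = MC: 212.43 - 3.64Q = 43.17 + 1.70Q → Q* = 31.6966.
The Pigouvian tax equals MEC at Q*: 1.81 + 1.05×31.6966 = 35.0914.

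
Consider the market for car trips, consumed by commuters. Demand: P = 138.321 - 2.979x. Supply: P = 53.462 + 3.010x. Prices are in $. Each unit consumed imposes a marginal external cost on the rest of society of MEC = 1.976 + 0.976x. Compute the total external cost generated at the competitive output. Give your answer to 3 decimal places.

Market equilibrium (private): 53.462 + 3.010x = 138.321 - 2.979x → x_m = 14.1691.
Total external cost = ∫₀^{x_m} (1.976 + 0.976x) dx = 1.976×14.1691 + ½×0.976×14.1691² = 125.9707.

$125.971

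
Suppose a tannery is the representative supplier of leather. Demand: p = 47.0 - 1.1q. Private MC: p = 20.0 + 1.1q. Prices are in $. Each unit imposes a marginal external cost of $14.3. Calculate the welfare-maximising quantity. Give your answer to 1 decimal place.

q* = 5.8

Social marginal cost = private MC + MEC = 34.3 + 1.1q.
Set SMC = demand: 34.3 + 1.1q = 47.0 - 1.1q → q* = 5.7727.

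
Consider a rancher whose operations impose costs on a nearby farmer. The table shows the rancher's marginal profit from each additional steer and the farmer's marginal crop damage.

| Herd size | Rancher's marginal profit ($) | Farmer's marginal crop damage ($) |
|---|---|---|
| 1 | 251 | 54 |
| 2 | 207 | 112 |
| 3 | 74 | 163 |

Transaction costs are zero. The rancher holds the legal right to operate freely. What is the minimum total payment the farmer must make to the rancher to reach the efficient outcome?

$74

Left alone the rancher would choose level 3 (marginal profit stays positive).
Efficient level: k* = 2 (marginal profit ≥ marginal crop damage through 2).
The farmer must at least cover the rancher's forgone profit from cutting 3→2: 74 = 74.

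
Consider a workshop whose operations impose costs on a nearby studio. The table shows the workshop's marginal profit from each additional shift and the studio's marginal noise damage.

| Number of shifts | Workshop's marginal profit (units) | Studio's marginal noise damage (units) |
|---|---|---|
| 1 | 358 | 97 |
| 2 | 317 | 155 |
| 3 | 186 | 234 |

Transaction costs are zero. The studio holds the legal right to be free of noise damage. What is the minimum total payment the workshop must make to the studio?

252

Efficient level: marginal profit ≥ marginal noise damage through level 2, so k* = 2.
With the studio holding the right, the workshop must at least compensate total damage at k*: 97 + 155 = 252.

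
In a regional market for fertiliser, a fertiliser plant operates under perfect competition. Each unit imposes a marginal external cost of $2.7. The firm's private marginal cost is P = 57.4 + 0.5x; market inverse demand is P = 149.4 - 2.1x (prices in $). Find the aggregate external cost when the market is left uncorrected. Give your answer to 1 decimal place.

$95.5

Market equilibrium (private): 57.4 + 0.5x = 149.4 - 2.1x → x_m = 35.3846.
Total external cost = MEC × x_m = 2.7 × 35.3846 = 95.5384.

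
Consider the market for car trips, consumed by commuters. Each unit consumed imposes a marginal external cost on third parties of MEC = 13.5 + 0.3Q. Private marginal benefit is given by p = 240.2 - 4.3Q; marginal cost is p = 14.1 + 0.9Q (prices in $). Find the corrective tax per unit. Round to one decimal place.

Social marginal benefit = demand − MEC = 226.7 - 4.6Q.
Set SMB = MC: 226.7 - 4.6Q = 14.1 + 0.9Q → Q* = 38.6545.
The Pigouvian tax equals MEC at Q*: 13.5 + 0.3×38.6545 = 25.0964.

tax = $25.1 per unit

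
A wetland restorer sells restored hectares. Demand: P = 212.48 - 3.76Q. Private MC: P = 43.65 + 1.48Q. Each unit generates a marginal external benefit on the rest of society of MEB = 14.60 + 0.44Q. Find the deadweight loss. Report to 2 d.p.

DWL = 86.26

Market equilibrium (private): 43.65 + 1.48Q = 212.48 - 3.76Q → Q_m = 32.2195.
Social marginal cost = private MC − MEB = 29.05 + 1.04Q.
Set SMC = demand: 29.05 + 1.04Q = 212.48 - 3.76Q → Q* = 38.2146.
The welfare-loss triangle has base |Q_m − Q*| and height MEB(Q_m) (the vertical gap between SMC and demand is zero at Q* and MEB at Q_m).
DWL = ½ × 5.9951 × 28.7766 = 86.2593.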